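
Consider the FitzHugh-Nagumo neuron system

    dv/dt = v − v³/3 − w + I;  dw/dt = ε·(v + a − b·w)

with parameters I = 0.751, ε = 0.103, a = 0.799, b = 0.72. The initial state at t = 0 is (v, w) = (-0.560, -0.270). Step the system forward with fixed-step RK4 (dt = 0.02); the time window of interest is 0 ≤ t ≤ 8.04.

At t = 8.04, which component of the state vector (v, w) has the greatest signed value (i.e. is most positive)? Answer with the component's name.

largest component: v

t=0.000: state=(-0.560, -0.270)
step 1 (dt=0.02): k1=(0.520, 0.045), k2=(0.523, 0.045), k3=(0.523, 0.045), k4=(0.526, 0.046); state += dt/6·(k1+2k2+2k3+k4)
t=0.020: state=(-0.550, -0.269)
t=0.040: state=(-0.539, -0.268)
t=0.060: state=(-0.528, -0.267)
continuing one RK4 step at a time; state shown every 25 steps (Δt=0.5):
t=0.500: state=(-0.250, -0.241)
t=1.000: state=(0.219, -0.193)
t=1.500: state=(0.909, -0.118)
t=2.000: state=(1.586, -0.009)
t=2.500: state=(1.889, 0.121)
t=3.000: state=(1.942, 0.255)
t=3.500: state=(1.920, 0.384)
t=4.000: state=(1.879, 0.506)
t=4.500: state=(1.834, 0.622)
t=5.000: state=(1.787, 0.731)
t=5.500: state=(1.739, 0.834)
t=6.000: state=(1.690, 0.931)
t=6.500: state=(1.640, 1.021)
t=7.000: state=(1.589, 1.106)
t=7.500: state=(1.536, 1.185)
t=8.000: state=(1.482, 1.259)
t=8.040: state=(1.478, 1.265)
compare at T: v=1.478, w=1.265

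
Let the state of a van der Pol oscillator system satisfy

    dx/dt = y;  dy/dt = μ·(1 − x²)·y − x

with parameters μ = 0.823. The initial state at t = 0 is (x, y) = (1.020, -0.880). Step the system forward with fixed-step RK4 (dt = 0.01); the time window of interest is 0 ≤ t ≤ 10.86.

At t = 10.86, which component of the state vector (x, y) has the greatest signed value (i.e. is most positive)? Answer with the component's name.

largest component: y

t=0.000: state=(1.020, -0.880)
step 1 (dt=0.01): k1=(-0.880, -0.991), k2=(-0.885, -0.993), k3=(-0.885, -0.993), k4=(-0.890, -0.995); state += dt/6·(k1+2k2+2k3+k4)
t=0.010: state=(1.011, -0.890)
t=0.020: state=(1.002, -0.900)
t=0.030: state=(0.993, -0.910)
continuing one RK4 step at a time; state shown every 50 steps (Δt=0.5):
t=0.500: state=(0.443, -1.466)
t=1.000: state=(-0.476, -2.175)
t=1.500: state=(-1.513, -1.600)
t=2.000: state=(-1.906, -0.087)
t=2.500: state=(-1.761, 0.561)
t=3.000: state=(-1.393, 0.903)
t=3.500: state=(-0.840, 1.346)
t=4.000: state=(0.010, 2.107)
t=4.500: state=(1.196, 2.318)
t=5.000: state=(1.942, 0.571)
t=5.500: state=(1.936, -0.405)
t=6.000: state=(1.635, -0.762)
t=6.500: state=(1.176, -1.096)
t=7.000: state=(0.498, -1.672)
t=7.500: state=(-0.544, -2.458)
t=8.000: state=(-1.667, -1.584)
t=8.500: state=(-2.006, 0.032)
t=9.000: state=(-1.823, 0.599)
t=9.500: state=(-1.447, 0.902)
t=10.000: state=(-0.902, 1.316)
t=10.500: state=(-0.074, 2.056)
t=10.860: state=(0.765, 2.504)
compare at T: x=0.765, y=2.504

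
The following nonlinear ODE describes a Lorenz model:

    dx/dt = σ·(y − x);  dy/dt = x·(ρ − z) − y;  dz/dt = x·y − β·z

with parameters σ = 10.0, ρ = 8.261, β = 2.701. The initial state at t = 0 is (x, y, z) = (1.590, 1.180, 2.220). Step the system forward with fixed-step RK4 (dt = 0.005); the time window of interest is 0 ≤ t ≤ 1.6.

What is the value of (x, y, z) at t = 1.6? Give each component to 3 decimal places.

(x, y, z) = (4.766, 5.432, 5.993)

t=0.000: state=(1.590, 1.180, 2.220)
step 1 (dt=0.005): k1=(-4.100, 8.425, -4.120), k2=(-3.787, 8.358, -4.071), k3=(-3.796, 8.363, -4.071), k4=(-3.492, 8.301, -4.022); state += dt/6·(k1+2k2+2k3+k4)
t=0.005: state=(1.571, 1.222, 2.200)
t=0.010: state=(1.555, 1.263, 2.180)
t=0.015: state=(1.542, 1.304, 2.160)
continuing one RK4 step at a time; state shown every 20 steps (Δt=0.1):
t=0.100: state=(1.626, 1.982, 1.912)
t=0.200: state=(2.188, 2.938, 1.870)
t=0.300: state=(3.115, 4.217, 2.264)
t=0.400: state=(4.372, 5.756, 3.389)
t=0.500: state=(5.763, 7.063, 5.506)
t=0.600: state=(6.717, 7.194, 8.234)
t=0.700: state=(6.569, 5.813, 10.169)
t=0.800: state=(5.419, 4.034, 10.339)
t=0.900: state=(4.090, 2.917, 9.297)
t=1.000: state=(3.170, 2.512, 7.930)
t=1.100: state=(2.749, 2.541, 6.691)
t=1.200: state=(2.714, 2.835, 5.741)
t=1.300: state=(2.963, 3.332, 5.145)
t=1.400: state=(3.435, 4.001, 4.956)
t=1.500: state=(4.071, 4.761, 5.234)
t=1.600: state=(4.766, 5.432, 5.993)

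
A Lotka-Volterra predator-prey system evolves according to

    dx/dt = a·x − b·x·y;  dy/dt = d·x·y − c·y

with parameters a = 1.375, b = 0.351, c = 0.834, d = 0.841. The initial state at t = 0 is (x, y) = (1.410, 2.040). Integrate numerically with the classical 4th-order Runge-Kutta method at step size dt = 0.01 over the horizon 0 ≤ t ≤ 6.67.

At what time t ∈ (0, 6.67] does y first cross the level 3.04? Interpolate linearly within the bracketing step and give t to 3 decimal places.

t=0.000: state=(1.410, 2.040)
step 1 (dt=0.01): k1=(0.929, 0.718), k2=(0.930, 0.727), k3=(0.930, 0.727), k4=(0.932, 0.736); state += dt/6·(k1+2k2+2k3+k4)
t=0.010: state=(1.419, 2.047)
t=0.020: state=(1.429, 2.055)
t=0.030: state=(1.438, 2.062)
continuing one RK4 step at a time; state shown every 25 steps (Δt=0.25):
t=0.250: state=(1.646, 2.283)
t=0.500: state=(1.870, 2.684)
t=0.650: state=(1.978, 3.020)
next step: t=0.660: state=(1.984, 3.045) — y has crossed 3.04
linear interpolation between t=0.650 (3.02013) and t=0.660 (3.04537) → t≈0.658

t = 0.658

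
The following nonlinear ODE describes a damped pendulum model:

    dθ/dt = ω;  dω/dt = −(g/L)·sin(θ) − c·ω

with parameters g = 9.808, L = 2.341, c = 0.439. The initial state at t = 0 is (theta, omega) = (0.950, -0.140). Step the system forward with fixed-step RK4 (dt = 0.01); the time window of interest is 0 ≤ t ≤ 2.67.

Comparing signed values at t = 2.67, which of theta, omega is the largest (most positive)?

t=0.000: state=(0.950, -0.140)
step 1 (dt=0.01): k1=(-0.140, -3.346), k2=(-0.157, -3.337), k3=(-0.157, -3.337), k4=(-0.173, -3.328); state += dt/6·(k1+2k2+2k3+k4)
t=0.010: state=(0.948, -0.173)
t=0.020: state=(0.947, -0.207)
t=0.030: state=(0.944, -0.240)
continuing one RK4 step at a time; state shown every 10 steps (Δt=0.1):
t=0.100: state=(0.920, -0.464)
t=0.200: state=(0.858, -0.763)
t=0.300: state=(0.768, -1.029)
t=0.400: state=(0.654, -1.252)
t=0.500: state=(0.519, -1.425)
t=0.600: state=(0.371, -1.541)
t=0.700: state=(0.213, -1.592)
t=0.800: state=(0.054, -1.578)
t=0.900: state=(-0.100, -1.500)
t=1.000: state=(-0.244, -1.365)
t=1.100: state=(-0.372, -1.182)
t=1.200: state=(-0.479, -0.961)
t=1.300: state=(-0.563, -0.715)
t=1.400: state=(-0.622, -0.455)
t=1.500: state=(-0.654, -0.190)
t=1.600: state=(-0.660, 0.069)
t=1.700: state=(-0.640, 0.315)
t=1.800: state=(-0.598, 0.539)
t=1.900: state=(-0.534, 0.736)
t=2.000: state=(-0.451, 0.899)
t=2.100: state=(-0.355, 1.021)
t=2.200: state=(-0.249, 1.099)
t=2.300: state=(-0.137, 1.131)
t=2.400: state=(-0.024, 1.115)
t=2.500: state=(0.085, 1.054)
t=2.600: state=(0.185, 0.953)
t=2.670: state=(0.249, 0.862)
compare at T: theta=0.249, omega=0.862

largest component: omega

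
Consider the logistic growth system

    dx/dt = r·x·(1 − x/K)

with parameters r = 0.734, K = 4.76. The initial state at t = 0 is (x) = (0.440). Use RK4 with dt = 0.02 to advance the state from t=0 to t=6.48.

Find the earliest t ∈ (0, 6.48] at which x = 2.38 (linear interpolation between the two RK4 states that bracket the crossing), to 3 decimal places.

t = 3.112

t=0.000: state=(0.440)
step 1 (dt=0.02): k1=(0.293), k2=(0.295), k3=(0.295), k4=(0.297); state += dt/6·(k1+2k2+2k3+k4)
t=0.020: state=(0.446)
t=0.040: state=(0.452)
t=0.060: state=(0.458)
continuing one RK4 step at a time; state shown every 25 steps (Δt=0.5):
t=0.500: state=(0.610)
t=1.000: state=(0.833)
t=1.500: state=(1.116)
t=2.000: state=(1.459)
t=2.500: state=(1.854)
t=3.000: state=(2.282)
t=3.100: state=(2.369)
next step: t=3.120: state=(2.387) — x has crossed 2.38
linear interpolation between t=3.100 (2.36949) and t=3.120 (2.38695) → t≈3.112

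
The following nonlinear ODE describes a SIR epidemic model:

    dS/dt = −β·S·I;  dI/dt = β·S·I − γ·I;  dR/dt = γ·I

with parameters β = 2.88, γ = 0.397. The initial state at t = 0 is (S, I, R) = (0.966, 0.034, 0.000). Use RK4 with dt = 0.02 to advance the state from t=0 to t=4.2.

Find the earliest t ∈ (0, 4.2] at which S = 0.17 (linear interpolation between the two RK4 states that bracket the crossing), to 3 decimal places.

t=0.000: state=(0.966, 0.034, 0.000)
step 1 (dt=0.02): k1=(-0.095, 0.081, 0.013), k2=(-0.097, 0.083, 0.014), k3=(-0.097, 0.083, 0.014), k4=(-0.099, 0.085, 0.014); state += dt/6·(k1+2k2+2k3+k4)
t=0.020: state=(0.964, 0.036, 0.000)
t=0.040: state=(0.962, 0.037, 0.001)
t=0.060: state=(0.960, 0.039, 0.001)
continuing one RK4 step at a time; state shown every 10 steps (Δt=0.2):
t=0.200: state=(0.942, 0.054, 0.003)
t=0.400: state=(0.905, 0.086, 0.009)
t=0.600: state=(0.851, 0.131, 0.017)
t=0.800: state=(0.776, 0.194, 0.030)
t=1.000: state=(0.679, 0.273, 0.049)
t=1.200: state=(0.566, 0.361, 0.074)
t=1.400: state=(0.448, 0.446, 0.106)
t=1.600: state=(0.339, 0.516, 0.144)
t=1.800: state=(0.248, 0.564, 0.187)
t=2.000: state=(0.178, 0.589, 0.233)
t=2.020: state=(0.172, 0.590, 0.238)
next step: t=2.040: state=(0.166, 0.591, 0.243) — S has crossed 0.17
linear interpolation between t=2.020 (0.17195) and t=2.040 (0.16620) → t≈2.027

t = 2.027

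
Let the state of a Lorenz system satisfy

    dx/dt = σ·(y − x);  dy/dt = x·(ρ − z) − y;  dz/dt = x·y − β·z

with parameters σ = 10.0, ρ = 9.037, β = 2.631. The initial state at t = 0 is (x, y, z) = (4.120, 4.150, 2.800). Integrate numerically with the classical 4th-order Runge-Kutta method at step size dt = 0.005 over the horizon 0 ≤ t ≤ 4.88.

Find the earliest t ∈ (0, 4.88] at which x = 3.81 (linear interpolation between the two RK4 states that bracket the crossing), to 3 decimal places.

t = 0.608

t=0.000: state=(4.120, 4.150, 2.800)
step 1 (dt=0.005): k1=(0.300, 21.546, 9.731), k2=(0.831, 21.397, 9.892), k3=(0.814, 21.404, 9.895), k4=(1.329, 21.261, 10.059); state += dt/6·(k1+2k2+2k3+k4)
t=0.005: state=(4.124, 4.257, 2.849)
t=0.010: state=(4.133, 4.363, 2.901)
t=0.015: state=(4.147, 4.467, 2.953)
continuing one RK4 step at a time; state shown every 40 steps (Δt=0.2):
t=0.200: state=(6.198, 7.452, 6.597)
t=0.400: state=(6.635, 5.603, 11.296)
t=0.600: state=(3.899, 2.756, 9.803)
t=0.605: state=(3.842, 2.728, 9.728)
next step: t=0.610: state=(3.787, 2.702, 9.652) — x has crossed 3.81
linear interpolation between t=0.605 (3.84227) and t=0.610 (3.78731) → t≈0.608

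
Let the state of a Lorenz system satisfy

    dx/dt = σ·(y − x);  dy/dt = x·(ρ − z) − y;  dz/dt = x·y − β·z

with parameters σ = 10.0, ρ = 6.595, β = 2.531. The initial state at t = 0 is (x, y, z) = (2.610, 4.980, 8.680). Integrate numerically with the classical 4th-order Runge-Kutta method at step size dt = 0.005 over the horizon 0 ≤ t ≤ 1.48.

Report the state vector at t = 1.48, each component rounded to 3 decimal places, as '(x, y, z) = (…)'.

t=0.000: state=(2.610, 4.980, 8.680)
step 1 (dt=0.005): k1=(23.700, -10.422, -8.971), k2=(22.847, -10.459, -8.689), k3=(22.867, -10.457, -8.702), k4=(22.034, -10.489, -8.434); state += dt/6·(k1+2k2+2k3+k4)
t=0.005: state=(2.724, 4.928, 8.637)
t=0.010: state=(2.830, 4.875, 8.596)
t=0.015: state=(2.929, 4.822, 8.557)
continuing one RK4 step at a time; state shown every 10 steps (Δt=0.05):
t=0.050: state=(3.430, 4.454, 8.329)
t=0.100: state=(3.725, 3.956, 8.050)
t=0.150: state=(3.722, 3.525, 7.749)
t=0.200: state=(3.567, 3.178, 7.401)
t=0.250: state=(3.356, 2.919, 7.015)
t=0.300: state=(3.144, 2.742, 6.612)
t=0.350: state=(2.961, 2.635, 6.210)
t=0.400: state=(2.821, 2.589, 5.825)
t=0.450: state=(2.729, 2.591, 5.469)
t=0.500: state=(2.682, 2.634, 5.150)
t=0.550: state=(2.679, 2.713, 4.874)
t=0.600: state=(2.715, 2.823, 4.644)
t=0.650: state=(2.786, 2.959, 4.466)
t=0.700: state=(2.887, 3.119, 4.340)
t=0.750: state=(3.016, 3.297, 4.268)
t=0.800: state=(3.167, 3.489, 4.254)
t=0.850: state=(3.336, 3.687, 4.297)
t=0.900: state=(3.516, 3.884, 4.396)
t=0.950: state=(3.701, 4.069, 4.548)
t=1.000: state=(3.881, 4.231, 4.748)
t=1.050: state=(4.047, 4.359, 4.985)
t=1.100: state=(4.189, 4.444, 5.245)
t=1.150: state=(4.299, 4.478, 5.513)
t=1.200: state=(4.367, 4.461, 5.769)
t=1.250: state=(4.392, 4.395, 5.995)
t=1.300: state=(4.371, 4.289, 6.177)
t=1.350: state=(4.311, 4.153, 6.304)
t=1.400: state=(4.217, 4.003, 6.372)
t=1.450: state=(4.100, 3.851, 6.381)
t=1.480: state=(4.024, 3.764, 6.361)

(x, y, z) = (4.024, 3.764, 6.361)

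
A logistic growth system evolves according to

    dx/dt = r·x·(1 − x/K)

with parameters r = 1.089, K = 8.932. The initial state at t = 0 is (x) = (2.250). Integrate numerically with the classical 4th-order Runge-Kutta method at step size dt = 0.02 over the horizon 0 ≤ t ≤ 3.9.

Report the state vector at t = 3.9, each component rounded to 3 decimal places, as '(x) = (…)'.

(x) = (8.568)

t=0.000: state=(2.250)
step 1 (dt=0.02): k1=(1.833), k2=(1.843), k3=(1.843), k4=(1.853); state += dt/6·(k1+2k2+2k3+k4)
t=0.020: state=(2.287)
t=0.040: state=(2.324)
t=0.060: state=(2.362)
continuing one RK4 step at a time; state shown every 10 steps (Δt=0.2):
t=0.200: state=(2.636)
t=0.400: state=(3.058)
t=0.600: state=(3.509)
t=0.800: state=(3.983)
t=1.000: state=(4.467)
t=1.200: state=(4.952)
t=1.400: state=(5.425)
t=1.600: state=(5.876)
t=1.800: state=(6.298)
t=2.000: state=(6.684)
t=2.200: state=(7.030)
t=2.400: state=(7.336)
t=2.600: state=(7.602)
t=2.800: state=(7.830)
t=3.000: state=(8.024)
t=3.200: state=(8.187)
t=3.400: state=(8.323)
t=3.600: state=(8.435)
t=3.800: state=(8.528)
t=3.900: state=(8.568)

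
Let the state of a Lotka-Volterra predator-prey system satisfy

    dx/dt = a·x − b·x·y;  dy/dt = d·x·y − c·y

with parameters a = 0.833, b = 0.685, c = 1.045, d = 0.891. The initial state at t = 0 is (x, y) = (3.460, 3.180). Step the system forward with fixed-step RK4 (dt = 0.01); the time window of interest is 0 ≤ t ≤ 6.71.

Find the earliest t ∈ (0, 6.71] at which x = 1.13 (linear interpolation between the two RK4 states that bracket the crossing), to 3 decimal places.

t=0.000: state=(3.460, 3.180)
step 1 (dt=0.01): k1=(-4.655, 6.480), k2=(-4.700, 6.480), k3=(-4.699, 6.479), k4=(-4.743, 6.477); state += dt/6·(k1+2k2+2k3+k4)
t=0.010: state=(3.413, 3.245)
t=0.020: state=(3.365, 3.310)
t=0.030: state=(3.317, 3.374)
continuing one RK4 step at a time; state shown every 25 steps (Δt=0.25):
t=0.250: state=(2.171, 4.592)
t=0.500: state=(1.151, 5.072)
next step: t=0.510: state=(1.121, 5.070) — x has crossed 1.13
linear interpolation between t=0.500 (1.15119) and t=0.510 (1.12118) → t≈0.507

t = 0.507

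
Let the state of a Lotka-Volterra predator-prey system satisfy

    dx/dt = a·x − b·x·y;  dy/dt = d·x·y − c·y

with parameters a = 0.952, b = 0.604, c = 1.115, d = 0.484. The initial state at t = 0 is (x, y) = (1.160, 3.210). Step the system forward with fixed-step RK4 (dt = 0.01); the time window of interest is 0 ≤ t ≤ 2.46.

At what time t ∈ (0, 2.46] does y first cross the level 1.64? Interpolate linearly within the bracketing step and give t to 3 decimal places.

t = 0.961

t=0.000: state=(1.160, 3.210)
step 1 (dt=0.01): k1=(-1.145, -1.777), k2=(-1.133, -1.781), k3=(-1.133, -1.781), k4=(-1.121, -1.785); state += dt/6·(k1+2k2+2k3+k4)
t=0.010: state=(1.149, 3.192)
t=0.020: state=(1.138, 3.174)
t=0.030: state=(1.127, 3.156)
continuing one RK4 step at a time; state shown every 10 steps (Δt=0.1):
t=0.100: state=(1.057, 3.029)
t=0.200: state=(0.973, 2.846)
t=0.300: state=(0.906, 2.664)
t=0.400: state=(0.853, 2.486)
t=0.500: state=(0.812, 2.315)
t=0.600: state=(0.780, 2.152)
t=0.700: state=(0.757, 1.998)
t=0.800: state=(0.741, 1.853)
t=0.900: state=(0.732, 1.718)
t=0.960: state=(0.729, 1.641)
next step: t=0.970: state=(0.729, 1.629) — y has crossed 1.64
linear interpolation between t=0.960 (1.64126) and t=0.970 (1.62880) → t≈0.961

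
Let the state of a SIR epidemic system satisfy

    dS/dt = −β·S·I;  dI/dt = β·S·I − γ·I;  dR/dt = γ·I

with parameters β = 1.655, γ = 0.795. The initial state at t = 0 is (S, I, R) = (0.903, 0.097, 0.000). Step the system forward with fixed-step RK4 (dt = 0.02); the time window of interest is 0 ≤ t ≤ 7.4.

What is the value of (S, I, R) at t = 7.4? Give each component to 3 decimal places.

(S, I, R) = (0.173, 0.033, 0.794)

t=0.000: state=(0.903, 0.097, 0.000)
step 1 (dt=0.02): k1=(-0.145, 0.068, 0.077), k2=(-0.146, 0.068, 0.078), k3=(-0.146, 0.068, 0.078), k4=(-0.147, 0.068, 0.078); state += dt/6·(k1+2k2+2k3+k4)
t=0.020: state=(0.900, 0.098, 0.002)
t=0.040: state=(0.897, 0.100, 0.003)
t=0.060: state=(0.894, 0.101, 0.005)
continuing one RK4 step at a time; state shown every 25 steps (Δt=0.5):
t=0.500: state=(0.821, 0.133, 0.046)
t=1.000: state=(0.724, 0.170, 0.106)
t=1.500: state=(0.621, 0.199, 0.180)
t=2.000: state=(0.523, 0.215, 0.262)
t=2.500: state=(0.437, 0.214, 0.348)
t=3.000: state=(0.368, 0.201, 0.431)
t=3.500: state=(0.314, 0.179, 0.507)
t=4.000: state=(0.274, 0.153, 0.573)
t=4.500: state=(0.244, 0.127, 0.628)
t=5.000: state=(0.222, 0.104, 0.674)
t=5.500: state=(0.205, 0.083, 0.711)
t=6.000: state=(0.193, 0.066, 0.741)
t=6.500: state=(0.184, 0.052, 0.764)
t=7.000: state=(0.177, 0.040, 0.782)
t=7.400: state=(0.173, 0.033, 0.794)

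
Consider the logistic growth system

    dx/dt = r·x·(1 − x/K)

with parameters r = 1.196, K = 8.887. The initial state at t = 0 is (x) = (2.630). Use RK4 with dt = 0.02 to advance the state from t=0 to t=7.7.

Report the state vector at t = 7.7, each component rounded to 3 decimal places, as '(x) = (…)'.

(x) = (8.885)

t=0.000: state=(2.630)
step 1 (dt=0.02): k1=(2.215), k2=(2.225), k3=(2.225), k4=(2.236); state += dt/6·(k1+2k2+2k3+k4)
t=0.020: state=(2.675)
t=0.040: state=(2.719)
t=0.060: state=(2.765)
continuing one RK4 step at a time; state shown every 25 steps (Δt=0.5):
t=0.500: state=(3.850)
t=1.000: state=(5.169)
t=1.500: state=(6.368)
t=2.000: state=(7.299)
t=2.500: state=(7.937)
t=3.000: state=(8.338)
t=3.500: state=(8.577)
t=4.000: state=(8.714)
t=4.500: state=(8.791)
t=5.000: state=(8.834)
t=5.500: state=(8.858)
t=6.000: state=(8.871)
t=6.500: state=(8.878)
t=7.000: state=(8.882)
t=7.500: state=(8.884)
t=7.700: state=(8.885)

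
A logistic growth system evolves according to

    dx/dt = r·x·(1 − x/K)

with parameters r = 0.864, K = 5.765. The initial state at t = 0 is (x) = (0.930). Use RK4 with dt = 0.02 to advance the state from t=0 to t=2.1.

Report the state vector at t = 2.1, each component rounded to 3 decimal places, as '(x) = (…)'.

t=0.000: state=(0.930)
step 1 (dt=0.02): k1=(0.674), k2=(0.678), k3=(0.678), k4=(0.682); state += dt/6·(k1+2k2+2k3+k4)
t=0.020: state=(0.944)
t=0.040: state=(0.957)
t=0.060: state=(0.971)
continuing one RK4 step at a time; state shown every 5 steps (Δt=0.1):
t=0.100: state=(0.999)
t=0.200: state=(1.073)
t=0.300: state=(1.150)
t=0.400: state=(1.232)
t=0.500: state=(1.318)
t=0.600: state=(1.408)
t=0.700: state=(1.501)
t=0.800: state=(1.599)
t=0.900: state=(1.701)
t=1.000: state=(1.807)
t=1.100: state=(1.915)
t=1.200: state=(2.027)
t=1.300: state=(2.142)
t=1.400: state=(2.260)
t=1.500: state=(2.380)
t=1.600: state=(2.501)
t=1.700: state=(2.624)
t=1.800: state=(2.748)
t=1.900: state=(2.873)
t=2.000: state=(2.997)
t=2.100: state=(3.121)

(x) = (3.121)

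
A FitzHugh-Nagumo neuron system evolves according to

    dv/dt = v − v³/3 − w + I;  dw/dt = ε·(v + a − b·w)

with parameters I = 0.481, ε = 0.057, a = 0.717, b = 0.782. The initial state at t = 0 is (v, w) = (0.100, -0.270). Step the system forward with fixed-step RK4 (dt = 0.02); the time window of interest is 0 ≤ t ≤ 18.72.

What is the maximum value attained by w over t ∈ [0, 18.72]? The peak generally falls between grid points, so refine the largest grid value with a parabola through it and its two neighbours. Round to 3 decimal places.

t=0.000: state=(0.100, -0.270)
step 1 (dt=0.02): k1=(0.851, 0.059), k2=(0.858, 0.059), k3=(0.859, 0.059), k4=(0.866, 0.060); state += dt/6·(k1+2k2+2k3+k4)
t=0.020: state=(0.117, -0.269)
t=0.040: state=(0.135, -0.268)
t=0.060: state=(0.152, -0.266)
continuing one RK4 step at a time; state shown every 50 steps (Δt=1):
t=1.000: state=(1.290, -0.182)
t=2.000: state=(1.902, -0.039)
t=3.000: state=(1.910, 0.110)
t=4.000: state=(1.860, 0.250)
t=5.000: state=(1.805, 0.381)
t=6.000: state=(1.749, 0.504)
t=7.000: state=(1.691, 0.617)
t=8.000: state=(1.632, 0.723)
t=9.000: state=(1.572, 0.821)
t=10.000: state=(1.508, 0.911)
t=11.000: state=(1.441, 0.993)
t=12.000: state=(1.370, 1.068)
t=13.000: state=(1.292, 1.136)
t=14.000: state=(1.205, 1.196)
t=15.000: state=(1.103, 1.248)
t=16.000: state=(0.977, 1.292)
t=17.000: state=(0.802, 1.325)
t=18.000: state=(0.512, 1.345)
t=18.720: state=(0.119, 1.345)
largest grid value and its neighbours: w(18.360)=1.34706, w(18.380)=1.34706, w(18.400)=1.34705
parabola through these three points peaks at t≈18.379 with w≈1.34706

max w = 1.347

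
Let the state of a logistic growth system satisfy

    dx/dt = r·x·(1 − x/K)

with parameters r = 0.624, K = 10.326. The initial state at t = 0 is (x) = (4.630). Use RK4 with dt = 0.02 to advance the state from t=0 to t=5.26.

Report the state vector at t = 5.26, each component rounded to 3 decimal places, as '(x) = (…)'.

t=0.000: state=(4.630)
step 1 (dt=0.02): k1=(1.594), k2=(1.595), k3=(1.595), k4=(1.596); state += dt/6·(k1+2k2+2k3+k4)
t=0.020: state=(4.662)
t=0.040: state=(4.694)
t=0.060: state=(4.726)
continuing one RK4 step at a time; state shown every 10 steps (Δt=0.2):
t=0.200: state=(4.950)
t=0.400: state=(5.272)
t=0.600: state=(5.594)
t=0.800: state=(5.911)
t=1.000: state=(6.224)
t=1.200: state=(6.528)
t=1.400: state=(6.822)
t=1.600: state=(7.105)
t=1.800: state=(7.375)
t=2.000: state=(7.631)
t=2.200: state=(7.872)
t=2.400: state=(8.098)
t=2.600: state=(8.308)
t=2.800: state=(8.503)
t=3.000: state=(8.683)
t=3.200: state=(8.848)
t=3.400: state=(8.999)
t=3.600: state=(9.137)
t=3.800: state=(9.262)
t=4.000: state=(9.375)
t=4.200: state=(9.478)
t=4.400: state=(9.570)
t=4.600: state=(9.653)
t=4.800: state=(9.727)
t=5.000: state=(9.794)
t=5.200: state=(9.854)
t=5.260: state=(9.870)

(x) = (9.870)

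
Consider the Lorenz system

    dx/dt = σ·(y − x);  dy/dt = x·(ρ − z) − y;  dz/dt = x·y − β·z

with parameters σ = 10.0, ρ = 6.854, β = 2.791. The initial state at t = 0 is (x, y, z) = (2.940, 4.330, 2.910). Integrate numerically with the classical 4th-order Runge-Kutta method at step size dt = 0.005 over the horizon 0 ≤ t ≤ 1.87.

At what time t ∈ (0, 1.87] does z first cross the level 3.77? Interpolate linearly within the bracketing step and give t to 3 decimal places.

t = 0.107

t=0.000: state=(2.940, 4.330, 2.910)
step 1 (dt=0.005): k1=(13.900, 7.265, 4.608), k2=(13.734, 7.350, 4.781), k3=(13.740, 7.347, 4.778), k4=(13.580, 7.428, 4.950); state += dt/6·(k1+2k2+2k3+k4)
t=0.005: state=(3.009, 4.367, 2.934)
t=0.010: state=(3.076, 4.404, 2.959)
t=0.015: state=(3.142, 4.442, 2.987)
continuing one RK4 step at a time; state shown every 20 steps (Δt=0.1):
t=0.100: state=(4.111, 5.131, 3.691)
t=0.105: state=(4.162, 5.171, 3.746)
next step: t=0.110: state=(4.212, 5.209, 3.802) — z has crossed 3.77
linear interpolation between t=0.105 (3.74571) and t=0.110 (3.80169) → t≈0.107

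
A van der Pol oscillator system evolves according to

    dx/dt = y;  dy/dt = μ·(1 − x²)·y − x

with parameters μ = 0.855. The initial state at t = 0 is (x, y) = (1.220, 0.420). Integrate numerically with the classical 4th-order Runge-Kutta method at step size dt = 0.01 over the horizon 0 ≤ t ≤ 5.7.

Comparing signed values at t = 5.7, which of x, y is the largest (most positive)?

largest component: y

t=0.000: state=(1.220, 0.420)
step 1 (dt=0.01): k1=(0.420, -1.395), k2=(0.413, -1.396), k3=(0.413, -1.396), k4=(0.406, -1.397); state += dt/6·(k1+2k2+2k3+k4)
t=0.010: state=(1.224, 0.406)
t=0.020: state=(1.228, 0.392)
t=0.030: state=(1.232, 0.378)
continuing one RK4 step at a time; state shown every 20 steps (Δt=0.2):
t=0.200: state=(1.276, 0.143)
t=0.400: state=(1.278, -0.115)
t=0.600: state=(1.232, -0.344)
t=0.800: state=(1.142, -0.551)
t=1.000: state=(1.012, -0.749)
t=1.200: state=(0.842, -0.955)
t=1.400: state=(0.629, -1.186)
t=1.600: state=(0.366, -1.454)
t=1.800: state=(0.045, -1.757)
t=2.000: state=(-0.336, -2.043)
t=2.200: state=(-0.763, -2.183)
t=2.400: state=(-1.188, -2.000)
t=2.600: state=(-1.539, -1.465)
t=2.800: state=(-1.765, -0.797)
t=3.000: state=(-1.865, -0.235)
t=3.200: state=(-1.871, 0.151)
t=3.400: state=(-1.814, 0.404)
t=3.600: state=(-1.714, 0.578)
t=3.800: state=(-1.585, 0.717)
t=4.000: state=(-1.428, 0.849)
t=4.200: state=(-1.244, 0.993)
t=4.400: state=(-1.029, 1.166)
t=4.600: state=(-0.775, 1.387)
t=4.800: state=(-0.470, 1.670)
t=5.000: state=(-0.103, 2.013)
t=5.200: state=(0.335, 2.354)
t=5.400: state=(0.827, 2.508)
t=5.600: state=(1.309, 2.228)
t=5.700: state=(1.517, 1.909)
compare at T: x=1.517, y=1.909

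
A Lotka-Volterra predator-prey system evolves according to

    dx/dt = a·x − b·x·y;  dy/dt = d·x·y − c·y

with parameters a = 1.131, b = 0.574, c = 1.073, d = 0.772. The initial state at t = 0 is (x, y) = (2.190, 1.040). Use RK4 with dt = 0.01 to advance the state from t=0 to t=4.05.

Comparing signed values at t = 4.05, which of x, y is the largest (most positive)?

largest component: y

t=0.000: state=(2.190, 1.040)
step 1 (dt=0.01): k1=(1.170, 0.642), k2=(1.169, 0.649), k3=(1.169, 0.649), k4=(1.168, 0.656); state += dt/6·(k1+2k2+2k3+k4)
t=0.010: state=(2.202, 1.046)
t=0.020: state=(2.213, 1.053)
t=0.030: state=(2.225, 1.060)
continuing one RK4 step at a time; state shown every 20 steps (Δt=0.2):
t=0.200: state=(2.416, 1.198)
t=0.400: state=(2.608, 1.425)
t=0.600: state=(2.729, 1.739)
t=0.800: state=(2.741, 2.143)
t=1.000: state=(2.616, 2.620)
t=1.200: state=(2.360, 3.109)
t=1.400: state=(2.020, 3.520)
t=1.600: state=(1.664, 3.773)
t=1.800: state=(1.345, 3.838)
t=2.000: state=(1.091, 3.734)
t=2.200: state=(0.901, 3.511)
t=2.400: state=(0.768, 3.220)
t=2.600: state=(0.677, 2.904)
t=2.800: state=(0.620, 2.589)
t=3.000: state=(0.587, 2.292)
t=3.200: state=(0.575, 2.022)
t=3.400: state=(0.579, 1.783)
t=3.600: state=(0.599, 1.576)
t=3.800: state=(0.634, 1.398)
t=4.000: state=(0.683, 1.249)
t=4.050: state=(0.697, 1.215)
compare at T: x=0.697, y=1.215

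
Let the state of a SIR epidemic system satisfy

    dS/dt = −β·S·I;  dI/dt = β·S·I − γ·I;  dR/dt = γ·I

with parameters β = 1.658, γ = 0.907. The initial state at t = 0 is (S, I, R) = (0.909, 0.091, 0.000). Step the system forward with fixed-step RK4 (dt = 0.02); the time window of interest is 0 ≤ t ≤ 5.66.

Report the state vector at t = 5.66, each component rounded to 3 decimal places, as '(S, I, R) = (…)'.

(S, I, R) = (0.265, 0.061, 0.674)

t=0.000: state=(0.909, 0.091, 0.000)
step 1 (dt=0.02): k1=(-0.137, 0.055, 0.083), k2=(-0.138, 0.055, 0.083), k3=(-0.138, 0.055, 0.083), k4=(-0.138, 0.055, 0.084); state += dt/6·(k1+2k2+2k3+k4)
t=0.020: state=(0.906, 0.092, 0.002)
t=0.040: state=(0.903, 0.093, 0.003)
t=0.060: state=(0.901, 0.094, 0.005)
continuing one RK4 step at a time; state shown every 10 steps (Δt=0.2):
t=0.200: state=(0.880, 0.102, 0.018)
t=0.400: state=(0.849, 0.113, 0.037)
t=0.600: state=(0.817, 0.125, 0.059)
t=0.800: state=(0.782, 0.136, 0.082)
t=1.000: state=(0.746, 0.146, 0.108)
t=1.200: state=(0.710, 0.155, 0.135)
t=1.400: state=(0.674, 0.162, 0.164)
t=1.600: state=(0.638, 0.168, 0.194)
t=1.800: state=(0.603, 0.173, 0.225)
t=2.000: state=(0.569, 0.175, 0.256)
t=2.200: state=(0.537, 0.175, 0.288)
t=2.400: state=(0.507, 0.174, 0.320)
t=2.600: state=(0.478, 0.170, 0.351)
t=2.800: state=(0.452, 0.166, 0.382)
t=3.000: state=(0.429, 0.160, 0.411)
t=3.200: state=(0.407, 0.153, 0.440)
t=3.400: state=(0.387, 0.146, 0.467)
t=3.600: state=(0.369, 0.138, 0.493)
t=3.800: state=(0.353, 0.130, 0.517)
t=4.000: state=(0.339, 0.121, 0.540)
t=4.200: state=(0.326, 0.113, 0.561)
t=4.400: state=(0.314, 0.105, 0.581)
t=4.600: state=(0.304, 0.097, 0.599)
t=4.800: state=(0.295, 0.089, 0.616)
t=5.000: state=(0.287, 0.082, 0.631)
t=5.200: state=(0.279, 0.075, 0.646)
t=5.400: state=(0.273, 0.069, 0.659)
t=5.600: state=(0.267, 0.063, 0.671)
t=5.660: state=(0.265, 0.061, 0.674)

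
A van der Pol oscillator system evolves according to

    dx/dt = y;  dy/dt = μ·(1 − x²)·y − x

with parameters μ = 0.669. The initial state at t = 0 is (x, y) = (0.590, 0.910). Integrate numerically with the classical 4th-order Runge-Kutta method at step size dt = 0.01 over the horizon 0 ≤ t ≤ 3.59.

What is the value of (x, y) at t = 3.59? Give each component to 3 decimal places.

t=0.000: state=(0.590, 0.910)
step 1 (dt=0.01): k1=(0.910, -0.193), k2=(0.909, -0.201), k3=(0.909, -0.201), k4=(0.908, -0.210); state += dt/6·(k1+2k2+2k3+k4)
t=0.010: state=(0.599, 0.908)
t=0.020: state=(0.608, 0.906)
t=0.030: state=(0.617, 0.903)
continuing one RK4 step at a time; state shown every 20 steps (Δt=0.2):
t=0.200: state=(0.766, 0.837)
t=0.400: state=(0.920, 0.698)
t=0.600: state=(1.041, 0.504)
t=0.800: state=(1.120, 0.278)
t=1.000: state=(1.152, 0.044)
t=1.200: state=(1.138, -0.183)
t=1.400: state=(1.080, -0.396)
t=1.600: state=(0.980, -0.599)
t=1.800: state=(0.841, -0.797)
t=2.000: state=(0.661, -1.000)
t=2.200: state=(0.440, -1.214)
t=2.400: state=(0.175, -1.435)
t=2.600: state=(-0.134, -1.645)
t=2.800: state=(-0.479, -1.791)
t=3.000: state=(-0.840, -1.793)
t=3.200: state=(-1.182, -1.583)
t=3.400: state=(-1.460, -1.177)
t=3.590: state=(-1.640, -0.712)

(x, y) = (-1.640, -0.712)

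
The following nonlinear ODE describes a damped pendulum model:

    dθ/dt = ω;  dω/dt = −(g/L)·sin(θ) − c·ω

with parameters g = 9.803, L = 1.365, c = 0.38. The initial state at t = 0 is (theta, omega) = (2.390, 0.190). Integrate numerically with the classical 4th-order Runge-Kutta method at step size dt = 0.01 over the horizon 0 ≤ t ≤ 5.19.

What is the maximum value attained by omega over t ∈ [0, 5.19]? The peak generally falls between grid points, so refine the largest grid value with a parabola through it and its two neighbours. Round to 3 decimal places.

max omega = 3.446

t=0.000: state=(2.390, 0.190)
step 1 (dt=0.01): k1=(0.190, -4.976), k2=(0.165, -4.961), k3=(0.165, -4.962), k4=(0.140, -4.948); state += dt/6·(k1+2k2+2k3+k4)
t=0.010: state=(2.392, 0.140)
t=0.020: state=(2.393, 0.091)
t=0.030: state=(2.393, 0.042)
continuing one RK4 step at a time; state shown every 20 steps (Δt=0.2):
t=0.200: state=(2.331, -0.782)
t=0.400: state=(2.072, -1.826)
t=0.600: state=(1.590, -3.010)
t=0.800: state=(0.875, -4.072)
t=1.000: state=(0.014, -4.350)
t=1.200: state=(-0.787, -3.500)
t=1.400: state=(-1.345, -2.031)
t=1.600: state=(-1.597, -0.506)
t=1.800: state=(-1.554, 0.913)
t=2.000: state=(-1.240, 2.207)
t=2.200: state=(-0.692, 3.179)
t=2.400: state=(-0.017, 3.418)
t=2.600: state=(0.613, 2.749)
t=2.800: state=(1.044, 1.515)
t=3.000: state=(1.210, 0.142)
t=3.200: state=(1.107, -1.146)
t=3.400: state=(0.768, -2.184)
t=3.600: state=(0.268, -2.708)
t=3.800: state=(-0.266, -2.502)
t=4.000: state=(-0.691, -1.667)
t=4.200: state=(-0.913, -0.534)
t=4.400: state=(-0.903, 0.612)
t=4.600: state=(-0.681, 1.564)
t=4.800: state=(-0.305, 2.108)
t=5.000: state=(0.123, 2.074)
t=5.190: state=(0.472, 1.532)
largest grid value and its neighbours: omega(2.340)=3.44429, omega(2.350)=3.44592, omega(2.360)=3.44511
parabola through these three points peaks at t≈2.352 with omega≈3.44595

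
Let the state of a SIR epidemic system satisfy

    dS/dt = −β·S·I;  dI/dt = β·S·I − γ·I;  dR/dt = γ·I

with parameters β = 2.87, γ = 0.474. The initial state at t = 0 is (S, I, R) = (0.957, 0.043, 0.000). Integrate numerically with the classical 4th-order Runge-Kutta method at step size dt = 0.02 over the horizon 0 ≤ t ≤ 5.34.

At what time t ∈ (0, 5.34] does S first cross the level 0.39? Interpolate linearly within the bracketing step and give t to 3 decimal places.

t = 1.450

t=0.000: state=(0.957, 0.043, 0.000)
step 1 (dt=0.02): k1=(-0.118, 0.098, 0.020), k2=(-0.121, 0.100, 0.021), k3=(-0.121, 0.100, 0.021), k4=(-0.123, 0.102, 0.021); state += dt/6·(k1+2k2+2k3+k4)
t=0.020: state=(0.955, 0.045, 0.000)
t=0.040: state=(0.952, 0.047, 0.001)
t=0.060: state=(0.949, 0.049, 0.001)
continuing one RK4 step at a time; state shown every 10 steps (Δt=0.2):
t=0.200: state=(0.928, 0.067, 0.005)
t=0.400: state=(0.884, 0.103, 0.013)
t=0.600: state=(0.822, 0.153, 0.025)
t=0.800: state=(0.740, 0.218, 0.043)
t=1.000: state=(0.639, 0.295, 0.067)
t=1.200: state=(0.527, 0.374, 0.099)
t=1.400: state=(0.416, 0.446, 0.138)
t=1.440: state=(0.395, 0.459, 0.146)
next step: t=1.460: state=(0.385, 0.465, 0.150) — S has crossed 0.39
linear interpolation between t=1.440 (0.39509) and t=1.460 (0.38475) → t≈1.450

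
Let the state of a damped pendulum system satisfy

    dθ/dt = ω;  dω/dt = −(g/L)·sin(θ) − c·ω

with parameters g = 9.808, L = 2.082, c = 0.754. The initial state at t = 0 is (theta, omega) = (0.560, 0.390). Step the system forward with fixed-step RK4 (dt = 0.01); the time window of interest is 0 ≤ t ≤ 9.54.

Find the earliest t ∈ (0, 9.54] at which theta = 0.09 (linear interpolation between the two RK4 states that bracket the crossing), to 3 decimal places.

t = 0.884

t=0.000: state=(0.560, 0.390)
step 1 (dt=0.01): k1=(0.390, -2.796), k2=(0.376, -2.794), k3=(0.376, -2.793), k4=(0.362, -2.790); state += dt/6·(k1+2k2+2k3+k4)
t=0.010: state=(0.564, 0.362)
t=0.020: state=(0.567, 0.334)
t=0.030: state=(0.570, 0.306)
continuing one RK4 step at a time; state shown every 50 steps (Δt=0.5):
t=0.500: state=(0.442, -0.749)
t=0.880: state=(0.094, -0.970)
next step: t=0.890: state=(0.084, -0.967) — theta has crossed 0.09
linear interpolation between t=0.880 (0.09397) and t=0.890 (0.08429) → t≈0.884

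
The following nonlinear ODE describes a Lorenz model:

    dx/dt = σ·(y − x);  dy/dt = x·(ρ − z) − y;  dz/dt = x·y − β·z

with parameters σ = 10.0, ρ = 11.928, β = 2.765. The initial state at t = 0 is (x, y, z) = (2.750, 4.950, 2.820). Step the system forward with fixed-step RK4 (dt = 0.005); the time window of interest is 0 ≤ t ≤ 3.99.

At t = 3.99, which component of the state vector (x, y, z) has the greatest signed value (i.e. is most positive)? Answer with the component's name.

t=0.000: state=(2.750, 4.950, 2.820)
step 1 (dt=0.005): k1=(22.000, 20.097, 5.815), k2=(21.952, 20.507, 6.188), k3=(21.964, 20.502, 6.188), k4=(21.927, 20.906, 6.566); state += dt/6·(k1+2k2+2k3+k4)
t=0.005: state=(2.860, 5.053, 2.851)
t=0.010: state=(2.969, 5.159, 2.886)
t=0.015: state=(3.079, 5.269, 2.924)
continuing one RK4 step at a time; state shown every 40 steps (Δt=0.2):
t=0.200: state=(7.737, 10.298, 8.488)
t=0.400: state=(7.947, 5.242, 16.668)
t=0.600: state=(2.954, 1.581, 11.717)
t=0.800: state=(2.091, 2.325, 7.371)
t=1.000: state=(3.489, 4.673, 5.710)
t=1.200: state=(6.686, 8.400, 8.776)
t=1.400: state=(7.619, 6.417, 14.569)
t=1.600: state=(4.337, 3.064, 12.250)
t=1.800: state=(3.346, 3.515, 8.751)
t=2.000: state=(4.621, 5.656, 7.811)
t=2.200: state=(6.789, 7.564, 10.759)
t=2.400: state=(6.476, 5.486, 13.322)
t=2.600: state=(4.523, 3.895, 11.294)
t=2.800: state=(4.277, 4.605, 9.191)
t=3.000: state=(5.499, 6.264, 9.432)
t=3.200: state=(6.525, 6.577, 11.757)
t=3.400: state=(5.676, 4.997, 12.225)
t=3.600: state=(4.706, 4.525, 10.611)
t=3.800: state=(4.972, 5.363, 9.699)
t=3.990: state=(5.842, 6.247, 10.493)
compare at T: x=5.842, y=6.247, z=10.493

largest component: z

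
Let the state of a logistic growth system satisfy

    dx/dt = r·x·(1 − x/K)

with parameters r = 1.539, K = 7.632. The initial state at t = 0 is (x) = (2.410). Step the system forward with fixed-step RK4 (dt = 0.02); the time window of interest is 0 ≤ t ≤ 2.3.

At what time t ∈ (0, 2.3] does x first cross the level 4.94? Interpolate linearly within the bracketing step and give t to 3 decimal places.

t=0.000: state=(2.410)
step 1 (dt=0.02): k1=(2.538), k2=(2.552), k3=(2.552), k4=(2.566); state += dt/6·(k1+2k2+2k3+k4)
t=0.020: state=(2.461)
t=0.040: state=(2.513)
t=0.060: state=(2.565)
continuing one RK4 step at a time; state shown every 5 steps (Δt=0.1):
t=0.100: state=(2.671)
t=0.200: state=(2.944)
t=0.300: state=(3.226)
t=0.400: state=(3.516)
t=0.500: state=(3.809)
t=0.600: state=(4.102)
t=0.700: state=(4.392)
t=0.800: state=(4.675)
t=0.880: state=(4.894)
next step: t=0.900: state=(4.948) — x has crossed 4.94
linear interpolation between t=0.880 (4.89450) and t=0.900 (4.94830) → t≈0.897

t = 0.897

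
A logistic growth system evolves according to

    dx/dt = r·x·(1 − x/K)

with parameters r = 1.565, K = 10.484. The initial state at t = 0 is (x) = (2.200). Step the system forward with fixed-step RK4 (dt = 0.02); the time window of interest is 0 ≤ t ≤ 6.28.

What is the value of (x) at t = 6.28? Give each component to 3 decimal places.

(x) = (10.482)

t=0.000: state=(2.200)
step 1 (dt=0.02): k1=(2.721), k2=(2.745), k3=(2.745), k4=(2.770); state += dt/6·(k1+2k2+2k3+k4)
t=0.020: state=(2.255)
t=0.040: state=(2.311)
t=0.060: state=(2.368)
continuing one RK4 step at a time; state shown every 25 steps (Δt=0.5):
t=0.500: state=(3.852)
t=1.000: state=(5.866)
t=1.500: state=(7.709)
t=2.000: state=(9.002)
t=2.500: state=(9.750)
t=3.000: state=(10.135)
t=3.500: state=(10.322)
t=4.000: state=(10.409)
t=4.500: state=(10.450)
t=5.000: state=(10.468)
t=5.500: state=(10.477)
t=6.000: state=(10.481)
t=6.280: state=(10.482)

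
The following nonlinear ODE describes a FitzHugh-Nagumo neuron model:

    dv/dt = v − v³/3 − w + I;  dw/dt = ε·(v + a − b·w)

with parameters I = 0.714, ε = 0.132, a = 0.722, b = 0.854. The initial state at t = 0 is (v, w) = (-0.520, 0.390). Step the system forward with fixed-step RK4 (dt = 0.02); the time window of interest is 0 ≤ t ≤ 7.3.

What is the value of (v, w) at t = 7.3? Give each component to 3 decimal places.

t=0.000: state=(-0.520, 0.390)
step 1 (dt=0.02): k1=(-0.149, -0.017), k2=(-0.150, -0.017), k3=(-0.150, -0.017), k4=(-0.151, -0.018); state += dt/6·(k1+2k2+2k3+k4)
t=0.020: state=(-0.523, 0.390)
t=0.040: state=(-0.526, 0.389)
t=0.060: state=(-0.529, 0.389)
continuing one RK4 step at a time; state shown every 25 steps (Δt=0.5):
t=0.500: state=(-0.606, 0.379)
t=1.000: state=(-0.717, 0.362)
t=1.500: state=(-0.845, 0.339)
t=2.000: state=(-0.979, 0.308)
t=2.500: state=(-1.099, 0.270)
t=3.000: state=(-1.188, 0.228)
t=3.500: state=(-1.242, 0.184)
t=4.000: state=(-1.264, 0.140)
t=4.500: state=(-1.261, 0.097)
t=5.000: state=(-1.242, 0.058)
t=5.500: state=(-1.210, 0.022)
t=6.000: state=(-1.170, -0.009)
t=6.500: state=(-1.124, -0.036)
t=7.000: state=(-1.071, -0.058)
t=7.300: state=(-1.037, -0.069)

(v, w) = (-1.037, -0.069)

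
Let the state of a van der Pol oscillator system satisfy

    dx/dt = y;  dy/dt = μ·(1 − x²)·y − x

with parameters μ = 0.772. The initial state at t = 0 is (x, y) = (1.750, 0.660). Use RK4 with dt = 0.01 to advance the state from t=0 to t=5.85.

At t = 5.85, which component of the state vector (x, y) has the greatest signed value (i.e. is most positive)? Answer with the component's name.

largest component: y

t=0.000: state=(1.750, 0.660)
step 1 (dt=0.01): k1=(0.660, -2.801), k2=(0.646, -2.788), k3=(0.646, -2.788), k4=(0.632, -2.774); state += dt/6·(k1+2k2+2k3+k4)
t=0.010: state=(1.756, 0.632)
t=0.020: state=(1.763, 0.605)
t=0.030: state=(1.769, 0.577)
continuing one RK4 step at a time; state shown every 20 steps (Δt=0.2):
t=0.200: state=(1.830, 0.164)
t=0.400: state=(1.825, -0.193)
t=0.600: state=(1.760, -0.442)
t=0.800: state=(1.653, -0.625)
t=1.000: state=(1.512, -0.779)
t=1.200: state=(1.341, -0.928)
t=1.400: state=(1.140, -1.092)
t=1.600: state=(0.902, -1.288)
t=1.800: state=(0.621, -1.531)
t=2.000: state=(0.287, -1.826)
t=2.200: state=(-0.111, -2.144)
t=2.400: state=(-0.566, -2.383)
t=2.600: state=(-1.045, -2.344)
t=2.800: state=(-1.475, -1.890)
t=3.000: state=(-1.783, -1.167)
t=3.200: state=(-1.945, -0.482)
t=3.400: state=(-1.989, 0.010)
t=3.600: state=(-1.953, 0.325)
t=3.800: state=(-1.866, 0.530)
t=4.000: state=(-1.745, 0.680)
t=4.200: state=(-1.596, 0.808)
t=4.400: state=(-1.421, 0.938)
t=4.600: state=(-1.219, 1.086)
t=4.800: state=(-0.984, 1.268)
t=5.000: state=(-0.709, 1.497)
t=5.200: state=(-0.382, 1.782)
t=5.400: state=(0.007, 2.106)
t=5.600: state=(0.458, 2.384)
t=5.800: state=(0.945, 2.428)
t=5.850: state=(1.065, 2.376)
compare at T: x=1.065, y=2.376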